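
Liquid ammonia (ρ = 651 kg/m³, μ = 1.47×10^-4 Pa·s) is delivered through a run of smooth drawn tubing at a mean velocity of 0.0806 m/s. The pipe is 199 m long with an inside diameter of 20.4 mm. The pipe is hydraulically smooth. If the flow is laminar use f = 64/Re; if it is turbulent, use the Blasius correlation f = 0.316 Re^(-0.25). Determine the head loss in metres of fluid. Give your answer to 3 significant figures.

h_f ≈ 0.110 m

Reynolds number Re = ρVD/μ = 651 · 0.0806 · 0.0204 / 0.000147 = 7282.
Re > 4000 → turbulent. Smooth-pipe (Blasius): f = 0.316 Re^(-0.25) = 0.316/(7282)^0.25 = 0.03421.
Darcy-Weisbach: ΔP = f(L/D)(ρV²/2) = 0.03421·(199/0.0204)·(651·0.0806²/2) = 0.03421·9755·2.115 = 705.6 Pa.
Head loss h_f = ΔP/(ρg) = 705.6/(651·9.81) = 0.110 m.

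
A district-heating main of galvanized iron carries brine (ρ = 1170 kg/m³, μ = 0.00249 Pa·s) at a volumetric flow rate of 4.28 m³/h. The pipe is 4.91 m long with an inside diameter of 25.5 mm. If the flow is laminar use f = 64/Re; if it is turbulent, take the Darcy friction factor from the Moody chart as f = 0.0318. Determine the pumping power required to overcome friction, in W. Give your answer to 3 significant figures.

P ≈ 23.1 W

Q = 4.28 m³/h = 4.28/3600 = 0.001189 m³/s.
Cross-sectional area A = πD²/4 = π(0.0255)²/4 = 0.0005107 m²; mean velocity V = Q/A = 0.001189/0.0005107 = 2.328 m/s.
Reynolds number Re = ρVD/μ = 1170 · 2.328 · 0.0255 / 0.00249 = 2.789e+04.
Re > 4000 → turbulent; use the Moody-chart value f = 0.0318.
Darcy-Weisbach: ΔP = f(L/D)(ρV²/2) = 0.0318·(4.91/0.0255)·(1170·2.328²/2) = 0.0318·192.5·3170 = 1.941e+04 Pa.
Pumping power P = QΔP = 0.001189·1.941e+04 = 23.08 W = 23.1 W.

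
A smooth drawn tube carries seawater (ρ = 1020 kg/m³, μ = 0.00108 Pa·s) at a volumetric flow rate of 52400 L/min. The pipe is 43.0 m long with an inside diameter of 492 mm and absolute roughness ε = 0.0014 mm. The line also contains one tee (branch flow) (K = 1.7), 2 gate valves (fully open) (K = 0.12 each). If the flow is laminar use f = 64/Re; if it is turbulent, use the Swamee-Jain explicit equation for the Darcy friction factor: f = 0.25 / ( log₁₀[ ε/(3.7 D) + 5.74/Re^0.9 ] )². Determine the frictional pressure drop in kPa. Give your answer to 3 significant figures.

ΔP ≈ 30.6 kPa

Q = 52400 L/min = 52400/60000 = 0.8733 m³/s.
Cross-sectional area A = πD²/4 = π(0.492)²/4 = 0.1901 m²; mean velocity V = Q/A = 0.8733/0.1901 = 4.594 m/s.
Reynolds number Re = ρVD/μ = 1020 · 4.594 · 0.492 / 0.00108 = 2.135e+06.
Re > 4000 → turbulent. Relative roughness ε/D = 1.4e-06/0.492 = 2.85e-06. Swamee-Jain: f = 0.25/(log₁₀[2.85e-06/3.7 + 5.74/2.135e+06^0.9])² = 0.25/(log₁₀[7.69e-07 + 1.15e-05])² = 0.25/(-4.909)² = 0.01037.
Total minor-loss coefficient ΣK = 1·1.7 + 2·0.12 = 1.94.
ΔP = [f·L/D + ΣK]·(ρV²/2) = [0.01037·43/0.492 + 1.94]·(1020·4.594²/2) = [0.9065 + 1.94]·1.076e+04 = 3.063e+04 Pa.
ΔP = 3.063e+04 Pa = 30.6 kPa.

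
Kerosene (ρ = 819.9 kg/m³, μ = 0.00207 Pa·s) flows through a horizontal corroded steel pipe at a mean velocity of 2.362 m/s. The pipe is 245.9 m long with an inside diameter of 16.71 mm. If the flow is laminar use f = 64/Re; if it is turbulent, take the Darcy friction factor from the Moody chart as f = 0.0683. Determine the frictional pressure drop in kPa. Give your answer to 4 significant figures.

ΔP ≈ 2299 kPa

Reynolds number Re = ρVD/μ = 819.9 · 2.362 · 0.01671 / 0.00207 = 1.563e+04.
Re > 4000 → turbulent; use the Moody-chart value f = 0.0683.
Darcy-Weisbach: ΔP = f(L/D)(ρV²/2) = 0.0683·(245.9/0.01671)·(819.9·2.362²/2) = 0.0683·1.472e+04·2287 = 2.299e+06 Pa.
ΔP = 2.299e+06 Pa = 2299 kPa.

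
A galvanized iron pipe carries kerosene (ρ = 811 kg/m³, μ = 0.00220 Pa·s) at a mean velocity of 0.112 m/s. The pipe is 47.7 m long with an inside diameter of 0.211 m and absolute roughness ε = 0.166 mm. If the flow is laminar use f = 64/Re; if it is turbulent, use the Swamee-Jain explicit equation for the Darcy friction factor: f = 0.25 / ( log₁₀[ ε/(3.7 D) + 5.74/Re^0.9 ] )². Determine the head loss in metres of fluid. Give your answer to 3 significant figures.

Reynolds number Re = ρVD/μ = 811 · 0.112 · 0.211 / 0.0022 = 8712.
Re > 4000 → turbulent. Relative roughness ε/D = 0.000166/0.211 = 0.000787. Swamee-Jain: f = 0.25/(log₁₀[0.000787/3.7 + 5.74/8712^0.9])² = 0.25/(log₁₀[0.000213 + 0.00163])² = 0.25/(-2.734)² = 0.03345.
Darcy-Weisbach: ΔP = f(L/D)(ρV²/2) = 0.03345·(47.7/0.211)·(811·0.112²/2) = 0.03345·226.1·5.087 = 38.46 Pa.
Head loss h_f = ΔP/(ρg) = 38.46/(811·9.81) = 0.00483 m.

h_f ≈ 0.00483 m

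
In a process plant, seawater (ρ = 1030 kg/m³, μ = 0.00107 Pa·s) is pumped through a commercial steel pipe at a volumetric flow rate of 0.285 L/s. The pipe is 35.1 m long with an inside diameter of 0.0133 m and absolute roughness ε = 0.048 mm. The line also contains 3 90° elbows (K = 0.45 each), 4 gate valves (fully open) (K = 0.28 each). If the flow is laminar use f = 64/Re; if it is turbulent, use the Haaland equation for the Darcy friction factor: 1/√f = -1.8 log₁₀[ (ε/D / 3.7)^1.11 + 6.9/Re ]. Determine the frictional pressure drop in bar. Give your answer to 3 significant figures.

Q = 0.285 L/s = 0.285/1000 = 0.000285 m³/s.
Cross-sectional area A = πD²/4 = π(0.0133)²/4 = 0.0001389 m²; mean velocity V = Q/A = 0.000285/0.0001389 = 2.051 m/s.
Reynolds number Re = ρVD/μ = 1030 · 2.051 · 0.0133 / 0.00107 = 2.626e+04.
Re > 4000 → turbulent. Relative roughness ε/D = 4.8e-05/0.0133 = 0.00361. Haaland: 1/√f = -1.8 log₁₀[(0.00361/3.7)^1.11 + 6.9/2.626e+04] = -1.8 log₁₀[0.000455 + 0.000263] = 5.659, so f = 0.03122.
Total minor-loss coefficient ΣK = 3·0.45 + 4·0.28 = 2.47.
ΔP = [f·L/D + ΣK]·(ρV²/2) = [0.03122·35.1/0.0133 + 2.47]·(1030·2.051²/2) = [82.4 + 2.47]·2167 = 1.839e+05 Pa.
ΔP = 1.839e+05 Pa = 1.84 bar.

ΔP ≈ 1.84 bar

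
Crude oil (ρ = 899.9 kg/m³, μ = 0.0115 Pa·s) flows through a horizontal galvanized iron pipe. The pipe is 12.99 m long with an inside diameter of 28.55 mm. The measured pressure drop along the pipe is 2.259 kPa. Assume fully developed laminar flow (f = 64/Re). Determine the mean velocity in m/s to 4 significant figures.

For laminar flow, f = 64/Re with Re = ρVD/μ, so Darcy-Weisbach reduces to ΔP = 32μLV/D². Solving for V: V = ΔP·D²/(32μL) = 2259·(0.02855)²/(32·0.0115·12.99) = 0.3852 m/s.
Check: Re = ρVD/μ = 899.9·0.3852·0.02855/0.0115 = 860.5 < 2300, so the laminar assumption holds.

V ≈ 0.3852 m/s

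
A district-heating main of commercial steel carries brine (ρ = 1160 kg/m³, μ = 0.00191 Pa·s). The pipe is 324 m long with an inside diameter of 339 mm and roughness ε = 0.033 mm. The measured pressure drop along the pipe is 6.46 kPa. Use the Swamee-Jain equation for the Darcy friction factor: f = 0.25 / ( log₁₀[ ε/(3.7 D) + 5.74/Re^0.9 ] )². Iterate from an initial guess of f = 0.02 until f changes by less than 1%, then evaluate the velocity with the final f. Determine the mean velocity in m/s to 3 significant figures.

Rearranging Darcy-Weisbach: V = √(2·ΔP·D/(f·L·ρ)). With ε/D = 3.3e-05/0.339 = 9.73e-05, iterate starting from f = 0.02:
  f = 0.02 → V = √(2·6460·0.339/(0.02·324·1160)) = 0.7633 m/s; Re = ρVD/μ = 1.572e+05; f → 0.01702
  f = 0.01702 → V = 0.8274 m/s; Re = 1.703e+05; f → 0.0168
  f = 0.0168 → V = 0.8329 m/s; Re = 1.715e+05; f → 0.01678
Converged (Δf/f < 1%). With the final f = 0.01678: V = √(2·6460·0.339/(0.01678·324·1160)) = 0.8334 m/s.

V ≈ 0.833 m/s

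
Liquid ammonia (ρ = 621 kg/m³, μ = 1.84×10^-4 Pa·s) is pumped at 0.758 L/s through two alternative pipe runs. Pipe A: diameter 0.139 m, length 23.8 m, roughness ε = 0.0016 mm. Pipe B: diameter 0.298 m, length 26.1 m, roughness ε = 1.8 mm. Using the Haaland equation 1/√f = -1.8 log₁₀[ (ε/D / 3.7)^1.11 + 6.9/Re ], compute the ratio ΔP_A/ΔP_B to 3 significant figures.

ΔP_A/ΔP_B ≈ 26.8

Pipe A: V = Q/A = 0.000758/0.01517 = 0.04995 m/s; Re = 2.343e+04; ε/D = 1.15e-05; Haaland → f = 0.02477; ΔP_A = f(L/D)(ρV²/2) = 3.286 Pa.
Pipe B: V = Q/A = 0.000758/0.06975 = 0.01087 m/s; Re = 1.093e+04; ε/D = 0.00604; Haaland → f = 0.0382; ΔP_B = f(L/D)(ρV²/2) = 0.1227 Pa.
ΔP_A/ΔP_B = 3.286/0.1227 = 26.8.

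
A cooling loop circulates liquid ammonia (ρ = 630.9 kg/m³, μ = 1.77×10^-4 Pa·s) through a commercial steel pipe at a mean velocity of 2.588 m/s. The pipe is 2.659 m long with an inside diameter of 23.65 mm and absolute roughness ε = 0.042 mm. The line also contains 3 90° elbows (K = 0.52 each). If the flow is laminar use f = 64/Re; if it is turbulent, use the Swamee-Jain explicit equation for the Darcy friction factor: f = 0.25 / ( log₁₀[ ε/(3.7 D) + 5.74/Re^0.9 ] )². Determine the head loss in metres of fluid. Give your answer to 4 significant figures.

Reynolds number Re = ρVD/μ = 630.9 · 2.588 · 0.02365 / 0.000177 = 2.182e+05.
Re > 4000 → turbulent. Relative roughness ε/D = 4.2e-05/0.02365 = 0.00178. Swamee-Jain: f = 0.25/(log₁₀[0.00178/3.7 + 5.74/2.182e+05^0.9])² = 0.25/(log₁₀[0.00048 + 9e-05])² = 0.25/(-3.244)² = 0.02375.
Total minor-loss coefficient ΣK = 3·0.52 = 1.56.
ΔP = [f·L/D + ΣK]·(ρV²/2) = [0.02375·2.659/0.02365 + 1.56]·(630.9·2.588²/2) = [2.671 + 1.56]·2113 = 8939 Pa.
Head loss h_f = ΔP/(ρg) = 8939/(630.9·9.81) = 1.444 m.

h_f ≈ 1.444 m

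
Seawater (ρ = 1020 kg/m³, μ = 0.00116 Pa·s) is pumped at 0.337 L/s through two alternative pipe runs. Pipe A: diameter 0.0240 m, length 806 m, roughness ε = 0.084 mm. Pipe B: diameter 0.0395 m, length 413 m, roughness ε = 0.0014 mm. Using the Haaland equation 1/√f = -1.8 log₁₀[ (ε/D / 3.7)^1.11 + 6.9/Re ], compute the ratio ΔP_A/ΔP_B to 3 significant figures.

ΔP_A/ΔP_B ≈ 24.9

Pipe A: V = Q/A = 0.000337/0.0004524 = 0.7449 m/s; Re = 1.572e+04; ε/D = 0.0035; Haaland → f = 0.03304; ΔP_A = f(L/D)(ρV²/2) = 3.141e+05 Pa.
Pipe B: V = Q/A = 0.000337/0.001225 = 0.275 m/s; Re = 9552; ε/D = 3.54e-05; Haaland → f = 0.03131; ΔP_B = f(L/D)(ρV²/2) = 1.263e+04 Pa.
ΔP_A/ΔP_B = 3.141e+05/1.263e+04 = 24.9.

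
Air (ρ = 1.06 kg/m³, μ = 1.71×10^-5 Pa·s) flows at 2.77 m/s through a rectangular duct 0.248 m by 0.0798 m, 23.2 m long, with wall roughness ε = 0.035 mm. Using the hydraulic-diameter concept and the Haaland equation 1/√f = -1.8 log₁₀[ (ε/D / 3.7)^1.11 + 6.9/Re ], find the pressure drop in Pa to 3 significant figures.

Hydraulic diameter D_h = 4A/P = 4·(0.248·0.0798)/(2·(0.248+0.0798)) = 0.07916/0.6556 = 0.1207 m.
Re = ρVD_h/μ = 1.06·2.77·0.1207/1.71e-05 = 2.073e+04.
ε/D_h = 3.5e-05/0.1207 = 0.00029; Haaland gives 1/√f = -1.8 log₁₀[2.77e-05+0.000333] = 6.198, so f = 0.02603.
ΔP = f(L/D_h)(ρV²/2) = 0.02603·23.2/0.1207·4.067 = 20.34 Pa.

ΔP ≈ 20.3 Pa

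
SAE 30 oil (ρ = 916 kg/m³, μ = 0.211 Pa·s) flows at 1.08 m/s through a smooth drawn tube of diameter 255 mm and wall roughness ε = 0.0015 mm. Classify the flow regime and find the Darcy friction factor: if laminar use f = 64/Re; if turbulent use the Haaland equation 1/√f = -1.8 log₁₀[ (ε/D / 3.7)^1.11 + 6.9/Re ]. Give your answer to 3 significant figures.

f ≈ 0.0535

Re = ρVD/μ = 916·1.08·0.255/0.211 = 1196.
Re < 2300 → laminar, so f = 64/Re = 0.05353 (roughness is irrelevant in laminar flow).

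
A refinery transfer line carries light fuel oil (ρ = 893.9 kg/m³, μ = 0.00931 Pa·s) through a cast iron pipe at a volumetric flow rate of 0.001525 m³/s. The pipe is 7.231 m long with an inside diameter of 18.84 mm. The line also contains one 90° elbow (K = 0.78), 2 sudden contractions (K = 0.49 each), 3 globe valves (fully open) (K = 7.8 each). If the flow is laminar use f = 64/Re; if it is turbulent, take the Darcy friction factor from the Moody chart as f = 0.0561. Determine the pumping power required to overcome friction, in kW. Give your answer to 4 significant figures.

Cross-sectional area A = πD²/4 = π(0.01884)²/4 = 0.0002788 m²; mean velocity V = Q/A = 0.001525/0.0002788 = 5.47 m/s.
Reynolds number Re = ρVD/μ = 893.9 · 5.47 · 0.01884 / 0.00931 = 9896.
Re > 4000 → turbulent; use the Moody-chart value f = 0.0561.
Total minor-loss coefficient ΣK = 1·0.78 + 2·0.49 + 3·7.8 = 25.2.
ΔP = [f·L/D + ΣK]·(ρV²/2) = [0.0561·7.231/0.01884 + 25.2]·(893.9·5.47²/2) = [21.53 + 25.2]·1.338e+04 = 6.245e+05 Pa.
Pumping power P = QΔP = 0.001525·6.245e+05 = 952.37 W = 0.9524 kW.

P ≈ 0.9524 kW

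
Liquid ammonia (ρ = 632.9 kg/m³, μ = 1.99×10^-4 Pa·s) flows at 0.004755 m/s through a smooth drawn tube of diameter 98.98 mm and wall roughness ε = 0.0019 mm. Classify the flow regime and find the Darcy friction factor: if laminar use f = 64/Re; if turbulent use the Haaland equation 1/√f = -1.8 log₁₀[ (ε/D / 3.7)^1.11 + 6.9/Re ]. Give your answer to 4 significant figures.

f ≈ 0.04276

Re = ρVD/μ = 632.9·0.004755·0.09898/0.000199 = 1497.
Re < 2300 → laminar, so f = 64/Re = 0.04276 (roughness is irrelevant in laminar flow).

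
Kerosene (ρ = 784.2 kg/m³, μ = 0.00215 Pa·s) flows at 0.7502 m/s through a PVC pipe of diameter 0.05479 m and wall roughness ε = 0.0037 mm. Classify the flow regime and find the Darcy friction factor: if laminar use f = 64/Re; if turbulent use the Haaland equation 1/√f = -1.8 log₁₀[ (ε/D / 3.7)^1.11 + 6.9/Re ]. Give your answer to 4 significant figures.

Re = ρVD/μ = 784.2·0.7502·0.05479/0.00215 = 1.499e+04.
Re > 4000 → turbulent. ε/D = 3.7e-06/0.05479 = 6.75e-05; Haaland: 1/√f = -1.8 log₁₀[5.5e-06 + 0.00046] = 5.997, so f = 0.0278.

f ≈ 0.02780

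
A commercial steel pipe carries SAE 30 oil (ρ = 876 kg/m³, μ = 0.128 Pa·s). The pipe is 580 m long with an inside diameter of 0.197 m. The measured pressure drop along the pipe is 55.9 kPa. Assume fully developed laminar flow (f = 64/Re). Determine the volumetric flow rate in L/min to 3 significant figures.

For laminar flow, f = 64/Re with Re = ρVD/μ, so Darcy-Weisbach reduces to ΔP = 32μLV/D². Solving for V: V = ΔP·D²/(32μL) = 5.59e+04·(0.197)²/(32·0.128·580) = 0.9132 m/s.
Check: Re = ρVD/μ = 876·0.9132·0.197/0.128 = 1231 < 2300, so the laminar assumption holds.
Q = V·A = 0.9132·(π/4·0.197²) = 0.02783 m³/s = 1670 L/min.

Q ≈ 1670 L/min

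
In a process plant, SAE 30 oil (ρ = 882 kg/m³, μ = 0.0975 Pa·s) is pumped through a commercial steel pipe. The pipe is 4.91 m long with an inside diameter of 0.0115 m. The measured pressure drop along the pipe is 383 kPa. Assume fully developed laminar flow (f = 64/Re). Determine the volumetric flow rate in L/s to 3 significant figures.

For laminar flow, f = 64/Re with Re = ρVD/μ, so Darcy-Weisbach reduces to ΔP = 32μLV/D². Solving for V: V = ΔP·D²/(32μL) = 3.83e+05·(0.0115)²/(32·0.0975·4.91) = 3.306 m/s.
Check: Re = ρVD/μ = 882·3.306·0.0115/0.0975 = 344 < 2300, so the laminar assumption holds.
Q = V·A = 3.306·(π/4·0.0115²) = 0.0003434 m³/s = 0.343 L/s.

Q ≈ 0.343 L/s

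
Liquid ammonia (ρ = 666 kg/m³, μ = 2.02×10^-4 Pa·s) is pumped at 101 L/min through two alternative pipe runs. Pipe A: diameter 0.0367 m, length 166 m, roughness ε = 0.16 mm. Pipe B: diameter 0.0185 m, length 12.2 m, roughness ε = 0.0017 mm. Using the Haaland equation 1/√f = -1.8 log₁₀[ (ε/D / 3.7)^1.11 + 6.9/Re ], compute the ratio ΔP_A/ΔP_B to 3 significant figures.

ΔP_A/ΔP_B ≈ 0.897

Pipe A: V = Q/A = 0.001683/0.001058 = 1.591 m/s; Re = 1.925e+05; ε/D = 0.00436; Haaland → f = 0.02969; ΔP_A = f(L/D)(ρV²/2) = 1.133e+05 Pa.
Pipe B: V = Q/A = 0.001683/0.0002688 = 6.262 m/s; Re = 3.82e+05; ε/D = 9.19e-05; Haaland → f = 0.01466; ΔP_B = f(L/D)(ρV²/2) = 1.263e+05 Pa.
ΔP_A/ΔP_B = 1.133e+05/1.263e+05 = 0.897.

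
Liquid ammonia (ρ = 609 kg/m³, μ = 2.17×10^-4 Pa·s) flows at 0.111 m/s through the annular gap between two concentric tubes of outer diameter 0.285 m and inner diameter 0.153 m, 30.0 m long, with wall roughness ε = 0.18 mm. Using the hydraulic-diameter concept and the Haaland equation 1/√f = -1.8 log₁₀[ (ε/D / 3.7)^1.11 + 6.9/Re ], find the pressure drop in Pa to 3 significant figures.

Hydraulic diameter D_h = 4A/P = D_o - D_i = 0.285 - 0.153 = 0.132 m.
Re = ρVD_h/μ = 609·0.111·0.132/0.000217 = 4.112e+04.
ε/D_h = 0.00018/0.132 = 0.00136; Haaland gives 1/√f = -1.8 log₁₀[0.000154+0.000168] = 6.285, so f = 0.02531.
ΔP = f(L/D_h)(ρV²/2) = 0.02531·30/0.132·3.752 = 21.58 Pa.

ΔP ≈ 21.6 Pa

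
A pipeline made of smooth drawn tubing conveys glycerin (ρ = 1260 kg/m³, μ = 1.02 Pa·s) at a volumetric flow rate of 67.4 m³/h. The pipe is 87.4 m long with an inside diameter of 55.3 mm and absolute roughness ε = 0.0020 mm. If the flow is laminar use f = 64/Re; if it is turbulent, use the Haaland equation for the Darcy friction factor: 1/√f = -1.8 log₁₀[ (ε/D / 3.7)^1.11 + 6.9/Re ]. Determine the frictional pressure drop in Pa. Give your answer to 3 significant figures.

ΔP ≈ 7.27×10^6 Pa

Q = 67.4 m³/h = 67.4/3600 = 0.01872 m³/s.
Cross-sectional area A = πD²/4 = π(0.0553)²/4 = 0.002402 m²; mean velocity V = Q/A = 0.01872/0.002402 = 7.795 m/s.
Reynolds number Re = ρVD/μ = 1260 · 7.795 · 0.0553 / 1.02 = 532.5.
Re < 2300 → laminar flow, so f = 64/Re = 64/532.5 = 0.1202 (the turbulent correlation is not needed).
Darcy-Weisbach: ΔP = f(L/D)(ρV²/2) = 0.1202·(87.4/0.0553)·(1260·7.795²/2) = 0.1202·1580·3.828e+04 = 7.272e+06 Pa.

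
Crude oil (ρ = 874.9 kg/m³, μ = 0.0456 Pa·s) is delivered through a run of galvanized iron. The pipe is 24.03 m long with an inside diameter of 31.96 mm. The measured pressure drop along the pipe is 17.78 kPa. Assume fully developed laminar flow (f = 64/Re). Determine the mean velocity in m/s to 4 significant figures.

For laminar flow, f = 64/Re with Re = ρVD/μ, so Darcy-Weisbach reduces to ΔP = 32μLV/D². Solving for V: V = ΔP·D²/(32μL) = 1.778e+04·(0.03196)²/(32·0.0456·24.03) = 0.5179 m/s.
Check: Re = ρVD/μ = 874.9·0.5179·0.03196/0.0456 = 317.6 < 2300, so the laminar assumption holds.

V ≈ 0.5179 m/s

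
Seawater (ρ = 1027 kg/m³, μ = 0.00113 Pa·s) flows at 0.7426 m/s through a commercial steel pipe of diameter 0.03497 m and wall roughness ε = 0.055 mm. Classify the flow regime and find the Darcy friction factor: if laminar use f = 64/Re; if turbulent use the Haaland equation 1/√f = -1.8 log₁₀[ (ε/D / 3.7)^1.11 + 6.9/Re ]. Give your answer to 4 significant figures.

Re = ρVD/μ = 1027·0.7426·0.03497/0.00113 = 2.36e+04.
Re > 4000 → turbulent. ε/D = 5.5e-05/0.03497 = 0.00157; Haaland: 1/√f = -1.8 log₁₀[0.000181 + 0.000292] = 5.985, so f = 0.02792.

f ≈ 0.02792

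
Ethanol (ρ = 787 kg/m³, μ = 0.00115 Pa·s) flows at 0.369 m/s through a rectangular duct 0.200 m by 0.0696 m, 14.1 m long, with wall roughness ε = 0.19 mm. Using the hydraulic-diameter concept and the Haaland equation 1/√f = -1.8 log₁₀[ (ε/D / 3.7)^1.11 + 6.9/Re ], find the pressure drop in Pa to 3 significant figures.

ΔP ≈ 205 Pa

Hydraulic diameter D_h = 4A/P = 4·(0.2·0.0696)/(2·(0.2+0.0696)) = 0.05568/0.5392 = 0.1033 m.
Re = ρVD_h/μ = 787·0.369·0.1033/0.00115 = 2.608e+04.
ε/D_h = 0.00019/0.1033 = 0.00184; Haaland gives 1/√f = -1.8 log₁₀[0.000215+0.000265] = 5.974, so f = 0.02802.
ΔP = f(L/D_h)(ρV²/2) = 0.02802·14.1/0.1033·53.58 = 205 Pa.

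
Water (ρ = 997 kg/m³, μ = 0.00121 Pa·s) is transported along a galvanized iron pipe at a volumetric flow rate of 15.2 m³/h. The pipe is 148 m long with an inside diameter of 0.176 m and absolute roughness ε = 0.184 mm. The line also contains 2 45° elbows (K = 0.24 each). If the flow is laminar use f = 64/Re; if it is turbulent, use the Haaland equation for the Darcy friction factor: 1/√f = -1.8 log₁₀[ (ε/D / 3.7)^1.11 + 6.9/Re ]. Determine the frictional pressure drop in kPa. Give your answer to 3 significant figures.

Q = 15.2 m³/h = 15.2/3600 = 0.004222 m³/s.
Cross-sectional area A = πD²/4 = π(0.176)²/4 = 0.02433 m²; mean velocity V = Q/A = 0.004222/0.02433 = 0.1736 m/s.
Reynolds number Re = ρVD/μ = 997 · 0.1736 · 0.176 / 0.00121 = 2.517e+04.
Re > 4000 → turbulent. Relative roughness ε/D = 0.000184/0.176 = 0.00105. Haaland: 1/√f = -1.8 log₁₀[(0.00105/3.7)^1.11 + 6.9/2.517e+04] = -1.8 log₁₀[0.000115 + 0.000274] = 6.138, so f = 0.02654.
Total minor-loss coefficient ΣK = 2·0.24 = 0.48.
ΔP = [f·L/D + ΣK]·(ρV²/2) = [0.02654·148/0.176 + 0.48]·(997·0.1736²/2) = [22.32 + 0.48]·15.01 = 342.4 Pa.
ΔP = 342.4 Pa = 0.342 kPa.

ΔP ≈ 0.342 kPa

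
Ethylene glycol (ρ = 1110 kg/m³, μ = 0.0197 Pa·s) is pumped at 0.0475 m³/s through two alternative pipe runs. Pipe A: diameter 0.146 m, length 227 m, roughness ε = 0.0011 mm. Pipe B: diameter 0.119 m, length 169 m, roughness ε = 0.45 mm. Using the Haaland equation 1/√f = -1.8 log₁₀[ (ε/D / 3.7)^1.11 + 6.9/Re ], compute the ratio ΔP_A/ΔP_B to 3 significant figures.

ΔP_A/ΔP_B ≈ 0.383

Pipe A: V = Q/A = 0.0475/0.01674 = 2.837 m/s; Re = 2.334e+04; ε/D = 7.53e-06; Haaland → f = 0.02479; ΔP_A = f(L/D)(ρV²/2) = 1.722e+05 Pa.
Pipe B: V = Q/A = 0.0475/0.01112 = 4.271 m/s; Re = 2.864e+04; ε/D = 0.00378; Haaland → f = 0.03125; ΔP_B = f(L/D)(ρV²/2) = 4.493e+05 Pa.
ΔP_A/ΔP_B = 1.722e+05/4.493e+05 = 0.383.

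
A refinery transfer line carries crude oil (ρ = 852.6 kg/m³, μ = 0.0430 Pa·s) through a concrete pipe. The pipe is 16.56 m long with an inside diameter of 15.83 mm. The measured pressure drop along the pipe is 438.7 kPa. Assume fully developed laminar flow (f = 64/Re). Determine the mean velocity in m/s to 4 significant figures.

For laminar flow, f = 64/Re with Re = ρVD/μ, so Darcy-Weisbach reduces to ΔP = 32μLV/D². Solving for V: V = ΔP·D²/(32μL) = 4.387e+05·(0.01583)²/(32·0.043·16.56) = 4.824 m/s.
Check: Re = ρVD/μ = 852.6·4.824·0.01583/0.043 = 1514 < 2300, so the laminar assumption holds.

V ≈ 4.824 m/s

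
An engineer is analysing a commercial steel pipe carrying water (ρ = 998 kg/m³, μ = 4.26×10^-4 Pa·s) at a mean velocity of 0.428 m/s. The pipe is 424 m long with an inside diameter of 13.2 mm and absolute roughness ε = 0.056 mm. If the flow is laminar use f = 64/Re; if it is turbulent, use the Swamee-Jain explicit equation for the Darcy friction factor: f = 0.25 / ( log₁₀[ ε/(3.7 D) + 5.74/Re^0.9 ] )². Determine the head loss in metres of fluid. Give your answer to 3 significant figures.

Reynolds number Re = ρVD/μ = 998 · 0.428 · 0.0132 / 0.000426 = 1.324e+04.
Re > 4000 → turbulent. Relative roughness ε/D = 5.6e-05/0.0132 = 0.00424. Swamee-Jain: f = 0.25/(log₁₀[0.00424/3.7 + 5.74/1.324e+04^0.9])² = 0.25/(log₁₀[0.00115 + 0.00112])² = 0.25/(-2.645)² = 0.03575.
Darcy-Weisbach: ΔP = f(L/D)(ρV²/2) = 0.03575·(424/0.0132)·(998·0.428²/2) = 0.03575·3.212e+04·91.41 = 1.05e+05 Pa.
Head loss h_f = ΔP/(ρg) = 1.05e+05/(998·9.81) = 10.7 m.

h_f ≈ 10.7 m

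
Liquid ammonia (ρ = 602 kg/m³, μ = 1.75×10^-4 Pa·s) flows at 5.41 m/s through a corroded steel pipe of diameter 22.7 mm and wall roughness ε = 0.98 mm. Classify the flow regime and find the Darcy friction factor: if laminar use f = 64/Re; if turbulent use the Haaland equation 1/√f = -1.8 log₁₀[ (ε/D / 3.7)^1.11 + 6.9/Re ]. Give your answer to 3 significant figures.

f ≈ 0.0671

Re = ρVD/μ = 602·5.41·0.0227/0.000175 = 4.225e+05.
Re > 4000 → turbulent. ε/D = 0.00098/0.0227 = 0.0432; Haaland: 1/√f = -1.8 log₁₀[0.00715 + 1.63e-05] = 3.86, so f = 0.0671.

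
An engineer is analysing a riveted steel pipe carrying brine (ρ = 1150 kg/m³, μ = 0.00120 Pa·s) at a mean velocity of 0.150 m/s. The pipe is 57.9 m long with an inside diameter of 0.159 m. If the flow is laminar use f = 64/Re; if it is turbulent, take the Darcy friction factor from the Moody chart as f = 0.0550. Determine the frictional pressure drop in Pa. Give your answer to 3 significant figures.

Reynolds number Re = ρVD/μ = 1150 · 0.15 · 0.159 / 0.0012 = 2.286e+04.
Re > 4000 → turbulent; use the Moody-chart value f = 0.0550.
Darcy-Weisbach: ΔP = f(L/D)(ρV²/2) = 0.055·(57.9/0.159)·(1150·0.15²/2) = 0.055·364.2·12.94 = 259.1 Pa.

ΔP ≈ 259 Pa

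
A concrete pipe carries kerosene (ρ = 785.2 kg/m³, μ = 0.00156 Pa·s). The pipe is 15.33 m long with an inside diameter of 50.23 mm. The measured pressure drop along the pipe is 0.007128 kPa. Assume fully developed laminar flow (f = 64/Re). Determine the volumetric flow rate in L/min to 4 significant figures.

Q ≈ 2.794 L/min

For laminar flow, f = 64/Re with Re = ρVD/μ, so Darcy-Weisbach reduces to ΔP = 32μLV/D². Solving for V: V = ΔP·D²/(32μL) = 7.128·(0.05023)²/(32·0.00156·15.33) = 0.0235 m/s.
Check: Re = ρVD/μ = 785.2·0.0235·0.05023/0.00156 = 594.2 < 2300, so the laminar assumption holds.
Q = V·A = 0.0235·(π/4·0.05023²) = 4.657e-05 m³/s = 2.794 L/min.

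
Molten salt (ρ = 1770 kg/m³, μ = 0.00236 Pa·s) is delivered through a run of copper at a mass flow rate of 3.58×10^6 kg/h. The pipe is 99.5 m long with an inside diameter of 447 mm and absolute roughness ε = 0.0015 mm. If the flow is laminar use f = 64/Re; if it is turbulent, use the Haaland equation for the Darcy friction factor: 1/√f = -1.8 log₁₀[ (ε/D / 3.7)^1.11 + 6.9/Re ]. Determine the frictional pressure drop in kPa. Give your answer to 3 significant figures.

ΔP ≈ 28.5 kPa

ṁ = 3.58×10^6 kg/h = 3.58×10^6/3600 = 994.4 kg/s.
A = πD²/4 = π(0.447)²/4 = 0.1569 m²; mean velocity V = ṁ/(ρA) = 994.4/(1770 · 0.1569) = 3.58 m/s.
Reynolds number Re = ρVD/μ = 1770 · 3.58 · 0.447 / 0.00236 = 1.2e+06.
Re > 4000 → turbulent. Relative roughness ε/D = 1.5e-06/0.447 = 3.36e-06. Haaland: 1/√f = -1.8 log₁₀[(3.36e-06/3.7)^1.11 + 6.9/1.2e+06] = -1.8 log₁₀[1.96e-07 + 5.75e-06] = 9.407, so f = 0.0113.
Darcy-Weisbach: ΔP = f(L/D)(ρV²/2) = 0.0113·(99.5/0.447)·(1770·3.58²/2) = 0.0113·222.6·1.134e+04 = 2.854e+04 Pa.
ΔP = 2.854e+04 Pa = 28.5 kPa.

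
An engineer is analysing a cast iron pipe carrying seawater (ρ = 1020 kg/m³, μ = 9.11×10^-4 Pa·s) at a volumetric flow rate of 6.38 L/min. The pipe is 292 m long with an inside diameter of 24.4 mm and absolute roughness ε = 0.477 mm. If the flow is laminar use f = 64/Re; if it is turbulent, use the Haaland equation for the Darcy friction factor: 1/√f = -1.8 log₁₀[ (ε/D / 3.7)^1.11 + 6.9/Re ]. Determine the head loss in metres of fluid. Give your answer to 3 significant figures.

Q = 6.38 L/min = 6.38/60000 = 0.0001063 m³/s.
Cross-sectional area A = πD²/4 = π(0.0244)²/4 = 0.0004676 m²; mean velocity V = Q/A = 0.0001063/0.0004676 = 0.2274 m/s.
Reynolds number Re = ρVD/μ = 1020 · 0.2274 · 0.0244 / 0.000911 = 6213.
Re > 4000 → turbulent. Relative roughness ε/D = 0.000477/0.0244 = 0.0195. Haaland: 1/√f = -1.8 log₁₀[(0.0195/3.7)^1.11 + 6.9/6213] = -1.8 log₁₀[0.00297 + 0.00111] = 4.301, so f = 0.05406.
Darcy-Weisbach: ΔP = f(L/D)(ρV²/2) = 0.05406·(292/0.0244)·(1020·0.2274²/2) = 0.05406·1.197e+04·26.37 = 1.706e+04 Pa.
Head loss h_f = ΔP/(ρg) = 1.706e+04/(1020·9.81) = 1.71 m.

h_f ≈ 1.71 m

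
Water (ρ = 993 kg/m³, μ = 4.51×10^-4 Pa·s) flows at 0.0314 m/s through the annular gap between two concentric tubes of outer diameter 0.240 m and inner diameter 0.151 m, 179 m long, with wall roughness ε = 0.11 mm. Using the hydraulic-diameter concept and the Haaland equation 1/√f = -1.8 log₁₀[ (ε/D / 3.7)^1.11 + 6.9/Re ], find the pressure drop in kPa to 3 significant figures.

ΔP ≈ 0.0361 kPa

Hydraulic diameter D_h = 4A/P = D_o - D_i = 0.24 - 0.151 = 0.089 m.
Re = ρVD_h/μ = 993·0.0314·0.089/0.000451 = 6153.
ε/D_h = 0.00011/0.089 = 0.00124; Haaland gives 1/√f = -1.8 log₁₀[0.000138+0.00112] = 5.219, so f = 0.03671.
ΔP = f(L/D_h)(ρV²/2) = 0.03671·179/0.089·0.4895 = 36.14 Pa.
ΔP = 0.0361 kPa.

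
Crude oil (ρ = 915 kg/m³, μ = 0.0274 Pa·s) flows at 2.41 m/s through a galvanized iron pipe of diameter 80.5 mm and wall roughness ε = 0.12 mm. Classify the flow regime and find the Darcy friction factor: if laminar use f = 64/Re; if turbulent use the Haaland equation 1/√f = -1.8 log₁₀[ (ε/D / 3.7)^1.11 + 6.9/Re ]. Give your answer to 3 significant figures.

Re = ρVD/μ = 915·2.41·0.0805/0.0274 = 6479.
Re > 4000 → turbulent. ε/D = 0.00012/0.0805 = 0.00149; Haaland: 1/√f = -1.8 log₁₀[0.000171 + 0.00107] = 5.235, so f = 0.03649.

f ≈ 0.0365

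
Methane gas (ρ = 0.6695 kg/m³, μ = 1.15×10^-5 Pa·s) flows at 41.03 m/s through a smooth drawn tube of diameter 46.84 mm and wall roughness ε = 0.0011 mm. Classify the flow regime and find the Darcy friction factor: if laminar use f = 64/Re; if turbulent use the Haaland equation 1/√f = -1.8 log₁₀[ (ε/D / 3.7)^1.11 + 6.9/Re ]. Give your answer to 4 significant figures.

f ≈ 0.01751

Re = ρVD/μ = 0.6695·41.03·0.04684/1.15e-05 = 1.119e+05.
Re > 4000 → turbulent. ε/D = 1.1e-06/0.04684 = 2.35e-05; Haaland: 1/√f = -1.8 log₁₀[1.7e-06 + 6.17e-05] = 7.557, so f = 0.01751.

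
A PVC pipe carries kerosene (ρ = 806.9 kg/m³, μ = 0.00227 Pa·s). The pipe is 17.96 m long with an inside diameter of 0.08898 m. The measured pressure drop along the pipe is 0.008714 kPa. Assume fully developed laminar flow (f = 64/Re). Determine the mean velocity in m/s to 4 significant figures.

For laminar flow, f = 64/Re with Re = ρVD/μ, so Darcy-Weisbach reduces to ΔP = 32μLV/D². Solving for V: V = ΔP·D²/(32μL) = 8.714·(0.08898)²/(32·0.00227·17.96) = 0.05288 m/s.
Check: Re = ρVD/μ = 806.9·0.05288·0.08898/0.00227 = 1673 < 2300, so the laminar assumption holds.

V ≈ 0.05288 m/s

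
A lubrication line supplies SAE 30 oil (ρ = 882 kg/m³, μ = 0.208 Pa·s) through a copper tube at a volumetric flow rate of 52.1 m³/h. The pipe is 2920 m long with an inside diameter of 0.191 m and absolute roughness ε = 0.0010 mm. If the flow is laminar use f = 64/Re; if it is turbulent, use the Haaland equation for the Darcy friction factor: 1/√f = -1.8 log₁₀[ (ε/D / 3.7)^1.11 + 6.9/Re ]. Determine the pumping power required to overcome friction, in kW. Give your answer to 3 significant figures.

P ≈ 3.89 kW

Q = 52.1 m³/h = 52.1/3600 = 0.01447 m³/s.
Cross-sectional area A = πD²/4 = π(0.191)²/4 = 0.02865 m²; mean velocity V = Q/A = 0.01447/0.02865 = 0.5051 m/s.
Reynolds number Re = ρVD/μ = 882 · 0.5051 · 0.191 / 0.208 = 409.1.
Re < 2300 → laminar flow, so f = 64/Re = 64/409.1 = 0.1564 (the turbulent correlation is not needed).
Darcy-Weisbach: ΔP = f(L/D)(ρV²/2) = 0.1564·(2920/0.191)·(882·0.5051²/2) = 0.1564·1.529e+04·112.5 = 2.691e+05 Pa.
Pumping power P = QΔP = 0.01447·2.691e+05 = 3894 W = 3.89 kW.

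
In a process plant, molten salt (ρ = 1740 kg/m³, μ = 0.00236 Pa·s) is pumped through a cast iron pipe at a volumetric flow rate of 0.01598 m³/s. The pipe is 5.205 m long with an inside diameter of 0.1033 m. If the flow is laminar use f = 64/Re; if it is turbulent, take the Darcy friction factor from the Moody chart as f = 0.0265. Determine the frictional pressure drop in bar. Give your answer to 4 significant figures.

Cross-sectional area A = πD²/4 = π(0.1033)²/4 = 0.008381 m²; mean velocity V = Q/A = 0.01598/0.008381 = 1.907 m/s.
Reynolds number Re = ρVD/μ = 1740 · 1.907 · 0.1033 / 0.00236 = 1.452e+05.
Re > 4000 → turbulent; use the Moody-chart value f = 0.0265.
Darcy-Weisbach: ΔP = f(L/D)(ρV²/2) = 0.0265·(5.205/0.1033)·(1740·1.907²/2) = 0.0265·50.39·3163 = 4223 Pa.
ΔP = 4223 Pa = 0.04223 bar.

ΔP ≈ 0.04223 bar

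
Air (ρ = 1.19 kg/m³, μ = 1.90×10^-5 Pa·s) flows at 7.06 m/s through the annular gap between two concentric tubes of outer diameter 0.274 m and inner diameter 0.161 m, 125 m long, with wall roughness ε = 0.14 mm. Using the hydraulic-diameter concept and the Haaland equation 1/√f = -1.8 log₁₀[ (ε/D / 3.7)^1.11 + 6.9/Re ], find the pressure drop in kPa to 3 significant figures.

Hydraulic diameter D_h = 4A/P = D_o - D_i = 0.274 - 0.161 = 0.113 m.
Re = ρVD_h/μ = 1.19·7.06·0.113/1.9e-05 = 4.997e+04.
ε/D_h = 0.00014/0.113 = 0.00124; Haaland gives 1/√f = -1.8 log₁₀[0.000139+0.000138] = 6.404, so f = 0.02439.
ΔP = f(L/D_h)(ρV²/2) = 0.02439·125/0.113·29.66 = 800 Pa.
ΔP = 0.800 kPa.

ΔP ≈ 0.800 kPa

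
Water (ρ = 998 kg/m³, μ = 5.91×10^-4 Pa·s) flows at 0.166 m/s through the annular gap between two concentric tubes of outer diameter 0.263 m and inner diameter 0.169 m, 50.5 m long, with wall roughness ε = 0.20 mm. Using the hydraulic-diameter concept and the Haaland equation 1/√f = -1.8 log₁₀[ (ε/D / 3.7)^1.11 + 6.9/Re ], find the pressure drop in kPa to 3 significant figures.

Hydraulic diameter D_h = 4A/P = D_o - D_i = 0.263 - 0.169 = 0.094 m.
Re = ρVD_h/μ = 998·0.166·0.094/0.000591 = 2.635e+04.
ε/D_h = 0.0002/0.094 = 0.00213; Haaland gives 1/√f = -1.8 log₁₀[0.000253+0.000262] = 5.919, so f = 0.02854.
ΔP = f(L/D_h)(ρV²/2) = 0.02854·50.5/0.094·13.75 = 210.9 Pa.
ΔP = 0.211 kPa.

ΔP ≈ 0.211 kPa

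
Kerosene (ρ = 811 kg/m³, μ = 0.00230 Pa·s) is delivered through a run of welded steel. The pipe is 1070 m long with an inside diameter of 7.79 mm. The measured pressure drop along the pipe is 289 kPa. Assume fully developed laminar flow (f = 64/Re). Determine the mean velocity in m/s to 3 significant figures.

V ≈ 0.223 m/s

For laminar flow, f = 64/Re with Re = ρVD/μ, so Darcy-Weisbach reduces to ΔP = 32μLV/D². Solving for V: V = ΔP·D²/(32μL) = 2.89e+05·(0.00779)²/(32·0.0023·1070) = 0.2227 m/s.
Check: Re = ρVD/μ = 811·0.2227·0.00779/0.0023 = 611.7 < 2300, so the laminar assumption holds.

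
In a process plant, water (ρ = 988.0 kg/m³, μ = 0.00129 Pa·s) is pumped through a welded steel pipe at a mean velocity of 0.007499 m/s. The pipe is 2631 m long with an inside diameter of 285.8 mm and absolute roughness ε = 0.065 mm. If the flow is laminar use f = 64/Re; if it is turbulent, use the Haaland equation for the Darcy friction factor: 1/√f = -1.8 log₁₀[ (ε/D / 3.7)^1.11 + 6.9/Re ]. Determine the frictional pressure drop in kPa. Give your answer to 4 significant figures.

Reynolds number Re = ρVD/μ = 988 · 0.007499 · 0.2858 / 0.00129 = 1641.
Re < 2300 → laminar flow, so f = 64/Re = 64/1641 = 0.03899 (the turbulent correlation is not needed).
Darcy-Weisbach: ΔP = f(L/D)(ρV²/2) = 0.03899·(2631/0.2858)·(988·0.007499²/2) = 0.03899·9206·0.02778 = 9.971 Pa.
ΔP = 9.971 Pa = 0.009971 kPa.

ΔP ≈ 0.009971 kPa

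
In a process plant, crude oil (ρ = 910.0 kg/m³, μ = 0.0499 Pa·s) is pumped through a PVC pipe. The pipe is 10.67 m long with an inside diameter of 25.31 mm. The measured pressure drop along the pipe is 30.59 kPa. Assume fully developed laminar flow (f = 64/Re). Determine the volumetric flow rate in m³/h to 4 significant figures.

For laminar flow, f = 64/Re with Re = ρVD/μ, so Darcy-Weisbach reduces to ΔP = 32μLV/D². Solving for V: V = ΔP·D²/(32μL) = 3.059e+04·(0.02531)²/(32·0.0499·10.67) = 1.15 m/s.
Check: Re = ρVD/μ = 910·1.15·0.02531/0.0499 = 530.9 < 2300, so the laminar assumption holds.
Q = V·A = 1.15·(π/4·0.02531²) = 0.0005787 m³/s = 2.083 m³/h.

Q ≈ 2.083 m³/h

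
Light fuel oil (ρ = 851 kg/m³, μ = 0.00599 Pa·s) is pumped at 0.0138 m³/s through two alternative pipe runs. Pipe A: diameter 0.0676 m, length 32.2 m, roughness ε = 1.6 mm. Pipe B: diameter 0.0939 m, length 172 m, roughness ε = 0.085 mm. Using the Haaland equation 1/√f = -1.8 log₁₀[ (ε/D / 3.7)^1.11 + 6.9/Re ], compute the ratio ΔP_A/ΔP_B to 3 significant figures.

ΔP_A/ΔP_B ≈ 1.97

Pipe A: V = Q/A = 0.0138/0.003589 = 3.845 m/s; Re = 3.693e+04; ε/D = 0.0237; Haaland → f = 0.05297; ΔP_A = f(L/D)(ρV²/2) = 1.587e+05 Pa.
Pipe B: V = Q/A = 0.0138/0.006925 = 1.993 m/s; Re = 2.658e+04; ε/D = 0.000905; Haaland → f = 0.02598; ΔP_B = f(L/D)(ρV²/2) = 8.042e+04 Pa.
ΔP_A/ΔP_B = 1.587e+05/8.042e+04 = 1.97.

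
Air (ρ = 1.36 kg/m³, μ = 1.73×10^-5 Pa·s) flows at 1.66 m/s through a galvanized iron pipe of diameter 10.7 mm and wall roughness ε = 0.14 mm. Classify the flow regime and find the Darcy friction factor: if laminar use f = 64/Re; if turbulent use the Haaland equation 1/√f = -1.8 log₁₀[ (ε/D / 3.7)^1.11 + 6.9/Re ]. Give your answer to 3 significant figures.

Re = ρVD/μ = 1.36·1.66·0.0107/1.73e-05 = 1396.
Re < 2300 → laminar, so f = 64/Re = 0.04583 (roughness is irrelevant in laminar flow).

f ≈ 0.0458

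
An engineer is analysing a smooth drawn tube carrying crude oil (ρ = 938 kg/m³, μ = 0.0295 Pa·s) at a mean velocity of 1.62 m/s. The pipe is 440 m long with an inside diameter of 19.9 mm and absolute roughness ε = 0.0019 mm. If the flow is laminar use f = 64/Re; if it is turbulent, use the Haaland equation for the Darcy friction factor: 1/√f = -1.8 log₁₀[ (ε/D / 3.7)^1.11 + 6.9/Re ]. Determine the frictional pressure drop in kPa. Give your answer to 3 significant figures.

Reynolds number Re = ρVD/μ = 938 · 1.62 · 0.0199 / 0.0295 = 1025.
Re < 2300 → laminar flow, so f = 64/Re = 64/1025 = 0.06244 (the turbulent correlation is not needed).
Darcy-Weisbach: ΔP = f(L/D)(ρV²/2) = 0.06244·(440/0.0199)·(938·1.62²/2) = 0.06244·2.211e+04·1231 = 1.699e+06 Pa.
ΔP = 1.699e+06 Pa = 1700 kPa.

ΔP ≈ 1700 kPa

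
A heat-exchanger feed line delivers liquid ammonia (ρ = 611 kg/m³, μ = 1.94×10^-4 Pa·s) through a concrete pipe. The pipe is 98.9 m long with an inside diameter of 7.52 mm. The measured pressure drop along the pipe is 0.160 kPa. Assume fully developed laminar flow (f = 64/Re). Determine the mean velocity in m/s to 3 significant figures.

V ≈ 0.0147 m/s

For laminar flow, f = 64/Re with Re = ρVD/μ, so Darcy-Weisbach reduces to ΔP = 32μLV/D². Solving for V: V = ΔP·D²/(32μL) = 160·(0.00752)²/(32·0.000194·98.9) = 0.01474 m/s.
Check: Re = ρVD/μ = 611·0.01474·0.00752/0.000194 = 349 < 2300, so the laminar assumption holds.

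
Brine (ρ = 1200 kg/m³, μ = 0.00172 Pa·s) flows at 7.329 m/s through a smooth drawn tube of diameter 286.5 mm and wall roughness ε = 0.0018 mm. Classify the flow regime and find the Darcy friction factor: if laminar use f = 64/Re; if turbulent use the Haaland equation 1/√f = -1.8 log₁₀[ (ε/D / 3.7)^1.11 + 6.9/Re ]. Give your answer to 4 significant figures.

f ≈ 0.01102

Re = ρVD/μ = 1200·7.329·0.2865/0.00172 = 1.465e+06.
Re > 4000 → turbulent. ε/D = 1.8e-06/0.2865 = 6.28e-06; Haaland: 1/√f = -1.8 log₁₀[3.94e-07 + 4.71e-06] = 9.526, so f = 0.01102.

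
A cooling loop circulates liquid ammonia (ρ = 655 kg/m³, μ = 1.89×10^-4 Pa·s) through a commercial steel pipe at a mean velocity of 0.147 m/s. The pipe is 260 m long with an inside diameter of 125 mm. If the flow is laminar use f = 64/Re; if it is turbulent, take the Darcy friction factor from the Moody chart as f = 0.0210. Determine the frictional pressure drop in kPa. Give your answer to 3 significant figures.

Reynolds number Re = ρVD/μ = 655 · 0.147 · 0.125 / 0.000189 = 6.368e+04.
Re > 4000 → turbulent; use the Moody-chart value f = 0.0210.
Darcy-Weisbach: ΔP = f(L/D)(ρV²/2) = 0.021·(260/0.125)·(655·0.147²/2) = 0.021·2080·7.077 = 309.1 Pa.
ΔP = 309.1 Pa = 0.309 kPa.

ΔP ≈ 0.309 kPa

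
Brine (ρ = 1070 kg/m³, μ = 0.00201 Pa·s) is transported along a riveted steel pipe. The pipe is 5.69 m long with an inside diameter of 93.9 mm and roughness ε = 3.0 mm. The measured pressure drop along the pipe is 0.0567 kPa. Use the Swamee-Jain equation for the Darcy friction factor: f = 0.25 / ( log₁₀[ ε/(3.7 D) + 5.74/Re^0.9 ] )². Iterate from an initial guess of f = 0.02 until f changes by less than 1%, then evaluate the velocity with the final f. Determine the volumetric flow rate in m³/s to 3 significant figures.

Q ≈ 0.00115 m³/s

Rearranging Darcy-Weisbach: V = √(2·ΔP·D/(f·L·ρ)). With ε/D = 0.003/0.0939 = 0.0319, iterate starting from f = 0.02:
  f = 0.02 → V = √(2·56.7·0.0939/(0.02·5.69·1070)) = 0.2957 m/s; Re = ρVD/μ = 1.478e+04; f → 0.06154
  f = 0.06154 → V = 0.1686 m/s; Re = 8427; f → 0.06336
  f = 0.06336 → V = 0.1661 m/s; Re = 8305; f → 0.06341
Converged (Δf/f < 1%). With the final f = 0.06341: V = √(2·56.7·0.0939/(0.06341·5.69·1070)) = 0.1661 m/s.
Q = V·A = 0.1661·(π/4·0.0939²) = 0.00115 m³/s = 0.00115 m³/s.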